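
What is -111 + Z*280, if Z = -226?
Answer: -63391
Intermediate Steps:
-111 + Z*280 = -111 - 226*280 = -111 - 63280 = -63391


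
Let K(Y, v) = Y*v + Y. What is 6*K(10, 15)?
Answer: 960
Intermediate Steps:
K(Y, v) = Y + Y*v
6*K(10, 15) = 6*(10*(1 + 15)) = 6*(10*16) = 6*160 = 960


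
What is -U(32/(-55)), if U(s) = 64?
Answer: -64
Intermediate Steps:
-U(32/(-55)) = -1*64 = -64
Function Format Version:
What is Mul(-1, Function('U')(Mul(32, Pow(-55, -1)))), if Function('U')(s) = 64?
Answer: -64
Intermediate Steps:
Mul(-1, Function('U')(Mul(32, Pow(-55, -1)))) = Mul(-1, 64) = -64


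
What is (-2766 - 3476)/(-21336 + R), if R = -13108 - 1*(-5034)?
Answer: 3121/14705 ≈ 0.21224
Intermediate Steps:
R = -8074 (R = -13108 + 5034 = -8074)
(-2766 - 3476)/(-21336 + R) = (-2766 - 3476)/(-21336 - 8074) = -6242/(-29410) = -6242*(-1/29410) = 3121/14705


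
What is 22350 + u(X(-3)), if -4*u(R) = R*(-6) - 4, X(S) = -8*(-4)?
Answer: 22399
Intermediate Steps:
X(S) = 32
u(R) = 1 + 3*R/2 (u(R) = -(R*(-6) - 4)/4 = -(-6*R - 4)/4 = -(-4 - 6*R)/4 = 1 + 3*R/2)
22350 + u(X(-3)) = 22350 + (1 + (3/2)*32) = 22350 + (1 + 48) = 22350 + 49 = 22399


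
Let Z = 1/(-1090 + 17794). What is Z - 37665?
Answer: -629156159/16704 ≈ -37665.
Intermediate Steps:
Z = 1/16704 ≈ 5.9866e-5
Z - 37665 = 1/16704 - 37665 = -629156159/16704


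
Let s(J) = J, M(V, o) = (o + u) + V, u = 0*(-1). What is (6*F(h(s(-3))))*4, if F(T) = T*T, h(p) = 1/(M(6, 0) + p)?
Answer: 8/3 ≈ 2.6667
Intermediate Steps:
u = 0
M(V, o) = V + o (M(V, o) = (o + 0) + V = o + V = V + o)
h(p) = 1/(6 + p) (h(p) = 1/((6 + 0) + p) = 1/(6 + p))
F(T) = T²
(6*F(h(s(-3))))*4 = (6*(1/(6 - 3))²)*4 = (6*(1/3)²)*4 = (6*(⅓)²)*4 = (6*(⅑))*4 = (⅔)*4 = 8/3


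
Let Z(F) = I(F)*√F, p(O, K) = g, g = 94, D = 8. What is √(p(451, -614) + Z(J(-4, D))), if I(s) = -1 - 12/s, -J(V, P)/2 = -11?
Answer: √(11374 - 187*√22)/11 ≈ 9.3140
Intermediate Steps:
p(O, K) = 94
J(V, P) = 22 (J(V, P) = -2*(-11) = 22)
I(s) = -1 - 12/s
Z(F) = (-12 - F)/√F (Z(F) = ((-12 - F)/F)*√F = (-12 - F)/√F)
√(p(451, -614) + Z(J(-4, D))) = √(94 + (-12 - 1*22)/√22) = √(94 + (√22/22)*(-12 - 22)) = √(94 + (√22/22)*(-34)) = √(94 - 17*√22/11)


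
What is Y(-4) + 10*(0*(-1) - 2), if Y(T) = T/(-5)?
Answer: -96/5 ≈ -19.200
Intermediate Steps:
Y(T) = -T/5 (Y(T) = T*(-⅕) = -T/5)
Y(-4) + 10*(0*(-1) - 2) = -⅕*(-4) + 10*(0*(-1) - 2) = ⅘ + 10*(0 - 2) = ⅘ + 10*(-2) = ⅘ - 20 = -96/5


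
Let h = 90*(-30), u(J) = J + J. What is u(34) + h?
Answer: -2632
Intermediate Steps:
u(J) = 2*J
h = -2700
u(34) + h = 2*34 - 2700 = 68 - 2700 = -2632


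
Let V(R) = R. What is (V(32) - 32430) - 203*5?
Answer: -33413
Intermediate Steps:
(V(32) - 32430) - 203*5 = (32 - 32430) - 203*5 = -32398 - 1015 = -33413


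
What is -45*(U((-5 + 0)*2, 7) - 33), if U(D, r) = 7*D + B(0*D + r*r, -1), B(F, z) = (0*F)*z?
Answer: 4635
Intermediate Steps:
B(F, z) = 0 (B(F, z) = 0*z = 0)
U(D, r) = 7*D (U(D, r) = 7*D + 0 = 7*D)
-45*(U((-5 + 0)*2, 7) - 33) = -45*(7*((-5 + 0)*2) - 33) = -45*(7*(-5*2) - 33) = -45*(7*(-10) - 33) = -45*(-70 - 33) = -45*(-103) = 4635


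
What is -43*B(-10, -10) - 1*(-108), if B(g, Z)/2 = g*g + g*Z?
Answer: -17092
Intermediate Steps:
B(g, Z) = 2*g² + 2*Z*g (B(g, Z) = 2*(g*g + g*Z) = 2*(g² + Z*g) = 2*g² + 2*Z*g)
-43*B(-10, -10) - 1*(-108) = -86*(-10)*(-10 - 10) - 1*(-108) = -86*(-10)*(-20) + 108 = -43*400 + 108 = -17200 + 108 = -17092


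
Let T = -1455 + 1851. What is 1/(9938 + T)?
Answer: 1/10334 ≈ 9.6768e-5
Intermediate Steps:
T = 396
1/(9938 + T) = 1/(9938 + 396) = 1/10334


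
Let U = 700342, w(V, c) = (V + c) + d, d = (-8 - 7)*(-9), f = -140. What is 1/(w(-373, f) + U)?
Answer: 1/699964 ≈ 1.4286e-6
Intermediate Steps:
d = 135 (d = -15*(-9) = 135)
w(V, c) = 135 + V + c (w(V, c) = (V + c) + 135 = 135 + V + c)
1/(w(-373, f) + U) = 1/((135 - 373 - 140) + 700342) = 1/(-378 + 700342) = 1/699964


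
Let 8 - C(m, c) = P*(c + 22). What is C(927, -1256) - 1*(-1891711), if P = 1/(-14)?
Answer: 13241416/7 ≈ 1.8916e+6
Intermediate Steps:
P = -1/14 ≈ -0.071429
C(m, c) = 67/7 + c/14 (C(m, c) = 8 - (-1)*(c + 22)/14 = 8 - (-1)*(22 + c)/14 = 8 - (-11/7 - c/14) = 8 + (11/7 + c/14) = 67/7 + c/14)
C(927, -1256) - 1*(-1891711) = (67/7 + (1/14)*(-1256)) - 1*(-1891711) = (67/7 - 628/7) + 1891711 = -561/7 + 1891711 = 13241416/7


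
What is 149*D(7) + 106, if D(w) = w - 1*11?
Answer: -490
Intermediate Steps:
D(w) = -11 + w (D(w) = w - 11 = -11 + w)
149*D(7) + 106 = 149*(-11 + 7) + 106 = 149*(-4) + 106 = -596 + 106 = -490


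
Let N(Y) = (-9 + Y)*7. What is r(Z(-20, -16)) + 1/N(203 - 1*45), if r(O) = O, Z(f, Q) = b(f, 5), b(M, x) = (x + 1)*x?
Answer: 31291/1043 ≈ 30.001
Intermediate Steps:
b(M, x) = x*(1 + x) (b(M, x) = (1 + x)*x = x*(1 + x))
Z(f, Q) = 30 (Z(f, Q) = 5*(1 + 5) = 5*6 = 30)
N(Y) = -63 + 7*Y
r(Z(-20, -16)) + 1/N(203 - 1*45) = 30 + 1/(-63 + 7*(203 - 1*45)) = 30 + 1/(-63 + 7*(203 - 45)) = 30 + 1/(-63 + 7*158) = 30 + 1/(-63 + 1106) = 30 + 1/1043 = 31291/1043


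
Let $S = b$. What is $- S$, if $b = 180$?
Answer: $-180$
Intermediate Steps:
$S = 180$
$- S = \left(-1\right) 180 = -180$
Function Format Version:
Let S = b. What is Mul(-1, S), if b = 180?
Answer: -180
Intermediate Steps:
S = 180
Mul(-1, S) = Mul(-1, 180) = -180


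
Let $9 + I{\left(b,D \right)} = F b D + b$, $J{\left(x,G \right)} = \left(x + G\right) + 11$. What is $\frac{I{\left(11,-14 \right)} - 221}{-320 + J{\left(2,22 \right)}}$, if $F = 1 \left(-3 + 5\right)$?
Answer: $\frac{527}{285} \approx 1.8491$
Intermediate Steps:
$F = 2$ ($F = 1 \cdot 2 = 2$)
$J{\left(x,G \right)} = 11 + G + x$ ($J{\left(x,G \right)} = \left(G + x\right) + 11 = 11 + G + x$)
$I{\left(b,D \right)} = -9 + b + 2 D b$ ($I{\left(b,D \right)} = -9 + \left(2 b D + b\right) = -9 + \left(2 D b + b\right) = -9 + \left(b + 2 D b\right) = -9 + b + 2 D b$)
$\frac{I{\left(11,-14 \right)} - 221}{-320 + J{\left(2,22 \right)}} = \frac{\left(-9 + 11 + 2 \left(-14\right) 11\right) - 221}{-320 + \left(11 + 22 + 2\right)} = \frac{\left(-9 + 11 - 308\right) - 221}{-320 + 35} = \frac{-306 - 221}{-285} = \left(-527\right) \left(- \frac{1}{285}\right) = \frac{527}{285}$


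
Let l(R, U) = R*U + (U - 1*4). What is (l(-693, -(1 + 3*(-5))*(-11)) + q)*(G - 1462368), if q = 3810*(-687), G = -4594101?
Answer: 15207224350914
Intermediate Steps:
q = -2617470
l(R, U) = -4 + U + R*U (l(R, U) = R*U + (U - 4) = R*U + (-4 + U) = -4 + U + R*U)
(l(-693, -(1 + 3*(-5))*(-11)) + q)*(G - 1462368) = ((-4 - (1 + 3*(-5))*(-11) - 693*(-(1 + 3*(-5)))*(-11)) - 2617470)*(-4594101 - 1462368) = ((-4 - (1 - 15)*(-11) - 693*(-(1 - 15))*(-11)) - 2617470)*(-6056469) = ((-4 - 1*(-14)*(-11) - 693*(-1*(-14))*(-11)) - 2617470)*(-6056469) = ((-4 + 14*(-11) - 9702*(-11)) - 2617470)*(-6056469) = ((-4 - 154 - 693*(-154)) - 2617470)*(-6056469) = ((-4 - 154 + 106722) - 2617470)*(-6056469) = (106564 - 2617470)*(-6056469) = -2510906*(-6056469) = 15207224350914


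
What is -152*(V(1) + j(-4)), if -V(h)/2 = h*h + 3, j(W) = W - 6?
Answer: 2736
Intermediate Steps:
j(W) = -6 + W
V(h) = -6 - 2*h**2 (V(h) = -2*(h*h + 3) = -2*(h**2 + 3) = -2*(3 + h**2) = -6 - 2*h**2)
-152*(V(1) + j(-4)) = -152*((-6 - 2*1**2) + (-6 - 4)) = -152*((-6 - 2*1) - 10) = -152*((-6 - 2) - 10) = -152*(-8 - 10) = -152*(-18) = 2736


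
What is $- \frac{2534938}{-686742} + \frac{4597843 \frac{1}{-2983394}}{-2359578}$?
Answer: $\frac{424876859628094241}{115103695911265932} \approx 3.6913$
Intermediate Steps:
$- \frac{2534938}{-686742} + \frac{4597843 \frac{1}{-2983394}}{-2359578} = \left(-2534938\right) \left(- \frac{1}{686742}\right) + 4597843 \left(- \frac{1}{2983394}\right) \left(- \frac{1}{2359578}\right) = \frac{181067}{49053} - - \frac{4597843}{7039550847732} = \frac{181067}{49053} + \frac{4597843}{7039550847732} = \frac{424876859628094241}{115103695911265932}$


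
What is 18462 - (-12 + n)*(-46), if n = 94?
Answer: 22234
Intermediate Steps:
18462 - (-12 + n)*(-46) = 18462 - (-12 + 94)*(-46) = 18462 - 82*(-46) = 18462 - 1*(-3772) = 18462 + 3772 = 22234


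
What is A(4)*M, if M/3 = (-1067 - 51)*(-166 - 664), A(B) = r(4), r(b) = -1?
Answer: -2783820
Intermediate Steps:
A(B) = -1
M = 2783820 (M = 3*((-1067 - 51)*(-166 - 664)) = 3*(-1118*(-830)) = 3*927940 = 2783820)
A(4)*M = -1*2783820 = -2783820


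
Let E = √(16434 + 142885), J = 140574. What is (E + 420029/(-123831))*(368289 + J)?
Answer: -71245739009/41277 + 508863*√159319 ≈ 2.0139e+8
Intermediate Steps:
E = √159319 ≈ 399.15
(E + 420029/(-123831))*(368289 + J) = (√159319 + 420029/(-123831))*(368289 + 140574) = (√159319 + 420029*(-1/123831))*508863 = (√159319 - 420029/123831)*508863 = (-420029/123831 + √159319)*508863 = -71245739009/41277 + 508863*√159319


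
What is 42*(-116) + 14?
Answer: -4858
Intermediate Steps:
42*(-116) + 14 = -4872 + 14 = -4858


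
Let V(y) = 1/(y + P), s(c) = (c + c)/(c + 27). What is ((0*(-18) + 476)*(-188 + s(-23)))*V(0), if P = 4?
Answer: -47481/2 ≈ -23741.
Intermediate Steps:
s(c) = 2*c/(27 + c) (s(c) = (2*c)/(27 + c) = 2*c/(27 + c))
V(y) = 1/(4 + y) (V(y) = 1/(y + 4) = 1/(4 + y))
((0*(-18) + 476)*(-188 + s(-23)))*V(0) = ((0*(-18) + 476)*(-188 + 2*(-23)/(27 - 23)))/(4 + 0) = ((0 + 476)*(-188 + 2*(-23)/4))/4 = (476*(-188 + 2*(-23)*(¼)))*(¼) = (476*(-188 - 23/2))*(¼) = (476*(-399/2))*(¼) = -94962*¼ = -47481/2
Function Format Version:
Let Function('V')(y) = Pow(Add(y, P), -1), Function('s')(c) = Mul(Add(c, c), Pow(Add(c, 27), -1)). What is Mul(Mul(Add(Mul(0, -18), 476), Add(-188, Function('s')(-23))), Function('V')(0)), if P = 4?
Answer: Rational(-47481, 2) ≈ -23741.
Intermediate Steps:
Function('s')(c) = Mul(2, c, Pow(Add(27, c), -1)) (Function('s')(c) = Mul(Mul(2, c), Pow(Add(27, c), -1)) = Mul(2, c, Pow(Add(27, c), -1)))
Function('V')(y) = Pow(Add(4, y), -1) (Function('V')(y) = Pow(Add(y, 4), -1) = Pow(Add(4, y), -1))
Mul(Mul(Add(Mul(0, -18), 476), Add(-188, Function('s')(-23))), Function('V')(0)) = Mul(Mul(Add(Mul(0, -18), 476), Add(-188, Mul(2, -23, Pow(Add(27, -23), -1)))), Pow(Add(4, 0), -1)) = Mul(Mul(Add(0, 476), Add(-188, Mul(2, -23, Pow(4, -1)))), Pow(4, -1)) = Mul(Mul(476, Add(-188, Mul(2, -23, Rational(1, 4)))), Rational(1, 4)) = Mul(Mul(476, Add(-188, Rational(-23, 2))), Rational(1, 4)) = Mul(Mul(476, Rational(-399, 2)), Rational(1, 4)) = Mul(-94962, Rational(1, 4)) = Rational(-47481, 2)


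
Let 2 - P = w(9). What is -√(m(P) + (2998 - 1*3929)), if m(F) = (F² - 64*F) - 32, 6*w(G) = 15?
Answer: -I*√3723/2 ≈ -30.508*I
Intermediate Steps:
w(G) = 5/2 (w(G) = (⅙)*15 = 5/2)
P = -½ (P = 2 - 1*5/2 = 2 - 5/2 = -½ ≈ -0.50000)
m(F) = -32 + F² - 64*F
-√(m(P) + (2998 - 1*3929)) = -√((-32 + (-½)² - 64*(-½)) + (2998 - 1*3929)) = -√((-32 + ¼ + 32) + (2998 - 3929)) = -√(¼ - 931) = -√(-3723/4) = -I*√3723/2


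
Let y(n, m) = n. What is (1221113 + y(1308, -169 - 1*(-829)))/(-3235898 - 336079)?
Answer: -1222421/3571977 ≈ -0.34223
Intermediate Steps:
(1221113 + y(1308, -169 - 1*(-829)))/(-3235898 - 336079) = (1221113 + 1308)/(-3235898 - 336079) = 1222421/(-3571977) = 1222421*(-1/3571977) = -1222421/3571977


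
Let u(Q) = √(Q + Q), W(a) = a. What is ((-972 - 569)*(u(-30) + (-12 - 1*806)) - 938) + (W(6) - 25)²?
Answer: 1259961 - 3082*I*√15 ≈ 1.26e+6 - 11937.0*I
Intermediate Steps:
u(Q) = √2*√Q (u(Q) = √(2*Q) = √2*√Q)
((-972 - 569)*(u(-30) + (-12 - 1*806)) - 938) + (W(6) - 25)² = ((-972 - 569)*(√2*√(-30) + (-12 - 1*806)) - 938) + (6 - 25)² = (-1541*(√2*(I*√30) + (-12 - 806)) - 938) + (-19)² = (-1541*(2*I*√15 - 818) - 938) + 361 = (-1541*(-818 + 2*I*√15) - 938) + 361 = ((1260538 - 3082*I*√15) - 938) + 361 = (1259600 - 3082*I*√15) + 361 = 1259961 - 3082*I*√15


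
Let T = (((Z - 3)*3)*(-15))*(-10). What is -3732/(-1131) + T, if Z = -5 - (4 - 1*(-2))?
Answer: -2373856/377 ≈ -6296.7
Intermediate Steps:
Z = -11 (Z = -5 - (4 + 2) = -5 - 1*6 = -5 - 6 = -11)
T = -6300 (T = (((-11 - 3)*3)*(-15))*(-10) = (-14*3*(-15))*(-10) = -42*(-15)*(-10) = 630*(-10) = -6300)
-3732/(-1131) + T = -3732/(-1131) - 6300 = -3732*(-1/1131) - 6300 = 1244/377 - 6300 = -2373856/377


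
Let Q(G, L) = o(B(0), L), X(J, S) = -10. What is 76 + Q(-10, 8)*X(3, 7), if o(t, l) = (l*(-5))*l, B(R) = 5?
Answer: 3276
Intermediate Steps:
o(t, l) = -5*l² (o(t, l) = (-5*l)*l = -5*l²)
Q(G, L) = -5*L²
76 + Q(-10, 8)*X(3, 7) = 76 - 5*8²*(-10) = 76 - 5*64*(-10) = 76 - 320*(-10) = 76 + 3200 = 3276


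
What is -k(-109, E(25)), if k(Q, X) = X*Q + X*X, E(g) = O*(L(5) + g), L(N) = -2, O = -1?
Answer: -3036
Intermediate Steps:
E(g) = 2 - g (E(g) = -(-2 + g) = 2 - g)
k(Q, X) = X² + Q*X (k(Q, X) = Q*X + X² = X² + Q*X)
-k(-109, E(25)) = -(2 - 1*25)*(-109 + (2 - 1*25)) = -(2 - 25)*(-109 + (2 - 25)) = -(-23)*(-109 - 23) = -(-23)*(-132) = -1*3036 = -3036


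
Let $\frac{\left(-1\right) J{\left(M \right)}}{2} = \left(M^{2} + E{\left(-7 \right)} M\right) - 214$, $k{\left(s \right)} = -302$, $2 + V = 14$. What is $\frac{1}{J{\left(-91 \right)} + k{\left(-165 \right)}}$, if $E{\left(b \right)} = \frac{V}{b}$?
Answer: $- \frac{1}{16748} \approx -5.9709 \cdot 10^{-5}$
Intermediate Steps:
$V = 12$ ($V = -2 + 14 = 12$)
$E{\left(b \right)} = \frac{12}{b}$
$J{\left(M \right)} = 428 - 2 M^{2} + \frac{24 M}{7}$ ($J{\left(M \right)} = - 2 \left(\left(M^{2} + \frac{12}{-7} M\right) - 214\right) = - 2 \left(\left(M^{2} + 12 \left(- \frac{1}{7}\right) M\right) - 214\right) = - 2 \left(\left(M^{2} - \frac{12 M}{7}\right) - 214\right) = - 2 \left(-214 + M^{2} - \frac{12 M}{7}\right) = 428 - 2 M^{2} + \frac{24 M}{7}$)
$\frac{1}{J{\left(-91 \right)} + k{\left(-165 \right)}} = \frac{1}{\left(428 - 2 \left(-91\right)^{2} + \frac{24}{7} \left(-91\right)\right) - 302} = \frac{1}{\left(428 - 16562 - 312\right) - 302} = \frac{1}{-16446 - 302} = \frac{1}{-16748} = - \frac{1}{16748}$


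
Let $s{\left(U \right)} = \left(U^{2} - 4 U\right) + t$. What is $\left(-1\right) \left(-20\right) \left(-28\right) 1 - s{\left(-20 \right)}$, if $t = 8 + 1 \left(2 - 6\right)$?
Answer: $-1044$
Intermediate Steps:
$t = 4$ ($t = 8 + 1 \left(2 - 6\right) = 8 + 1 \left(-4\right) = 8 - 4 = 4$)
$s{\left(U \right)} = 4 + U^{2} - 4 U$ ($s{\left(U \right)} = \left(U^{2} - 4 U\right) + 4 = 4 + U^{2} - 4 U$)
$\left(-1\right) \left(-20\right) \left(-28\right) 1 - s{\left(-20 \right)} = \left(-1\right) \left(-20\right) \left(-28\right) 1 - \left(4 + \left(-20\right)^{2} - -80\right) = 20 \left(-28\right) 1 - \left(4 + 400 + 80\right) = \left(-560\right) 1 - 484 = -560 - 484 = -1044$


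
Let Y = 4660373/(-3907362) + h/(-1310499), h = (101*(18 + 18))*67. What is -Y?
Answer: 261455349173/189651629394 ≈ 1.3786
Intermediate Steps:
h = 243612 (h = (101*36)*67 = 3636*67 = 243612)
Y = -261455349173/189651629394 (Y = 4660373/(-3907362) + 243612/(-1310499) = 4660373*(-1/3907362) + 243612*(-1/1310499) = -4660373/3907362 - 27068/145611 = -261455349173/189651629394 ≈ -1.3786)
-Y = -1*(-261455349173/189651629394) = 261455349173/189651629394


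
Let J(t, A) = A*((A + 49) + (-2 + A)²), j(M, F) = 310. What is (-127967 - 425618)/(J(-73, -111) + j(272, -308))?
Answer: 553585/1410167 ≈ 0.39257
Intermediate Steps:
J(t, A) = A*(49 + A + (-2 + A)²) (J(t, A) = A*((49 + A) + (-2 + A)²) = A*(49 + A + (-2 + A)²))
(-127967 - 425618)/(J(-73, -111) + j(272, -308)) = (-127967 - 425618)/(-111*(49 - 111 + (-2 - 111)²) + 310) = -553585/(-111*(49 - 111 + (-113)²) + 310) = -553585/(-111*(49 - 111 + 12769) + 310) = -553585/(-111*12707 + 310) = -553585/(-1410477 + 310) = -553585/(-1410167) = -553585*(-1/1410167) = 553585/1410167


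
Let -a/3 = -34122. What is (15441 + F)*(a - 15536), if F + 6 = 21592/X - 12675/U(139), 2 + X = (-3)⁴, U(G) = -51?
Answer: 1860770720520/1343 ≈ 1.3855e+9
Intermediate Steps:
a = 102366 (a = -3*(-34122) = 102366)
X = 79 (X = -2 + (-3)⁴ = -2 + 81 = 79)
F = 692781/1343 (F = -6 + (21592/79 - 12675/(-51)) = -6 + (21592*(1/79) - 12675*(-1/51)) = -6 + (21592/79 + 4225/17) = -6 + 700839/1343 = 692781/1343 ≈ 515.85)
(15441 + F)*(a - 15536) = (15441 + 692781/1343)*(102366 - 15536) = (21430044/1343)*86830 = 1860770720520/1343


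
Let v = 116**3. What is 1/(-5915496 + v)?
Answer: -1/4354600 ≈ -2.2964e-7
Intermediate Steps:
v = 1560896
1/(-5915496 + v) = 1/(-5915496 + 1560896) = 1/(-4354600) = -1/4354600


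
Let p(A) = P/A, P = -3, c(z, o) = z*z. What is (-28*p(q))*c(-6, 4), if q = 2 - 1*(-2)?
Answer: 756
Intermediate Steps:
c(z, o) = z²
q = 4 (q = 2 + 2 = 4)
p(A) = -3/A
(-28*p(q))*c(-6, 4) = -(-84)/4*(-6)² = -(-84)/4*36 = -28*(-¾)*36 = 21*36 = 756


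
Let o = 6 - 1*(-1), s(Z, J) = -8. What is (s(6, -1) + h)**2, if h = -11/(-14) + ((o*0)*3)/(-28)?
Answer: 10201/196 ≈ 52.046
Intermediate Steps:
o = 7 (o = 6 + 1 = 7)
h = 11/14 (h = -11/(-14) + ((7*0)*3)/(-28) = -11*(-1/14) + (0*3)*(-1/28) = 11/14 + 0*(-1/28) = 11/14 + 0 = 11/14 ≈ 0.78571)
(s(6, -1) + h)**2 = (-8 + 11/14)**2 = (-101/14)**2 = 10201/196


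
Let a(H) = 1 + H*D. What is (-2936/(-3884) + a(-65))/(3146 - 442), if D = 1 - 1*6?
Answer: 19830/164099 ≈ 0.12084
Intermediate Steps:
D = -5 (D = 1 - 6 = -5)
a(H) = 1 - 5*H (a(H) = 1 + H*(-5) = 1 - 5*H)
(-2936/(-3884) + a(-65))/(3146 - 442) = (-2936/(-3884) + (1 - 5*(-65)))/(3146 - 442) = (-2936*(-1/3884) + (1 + 325))/2704 = (734/971 + 326)*(1/2704) = (317280/971)*(1/2704) = 19830/164099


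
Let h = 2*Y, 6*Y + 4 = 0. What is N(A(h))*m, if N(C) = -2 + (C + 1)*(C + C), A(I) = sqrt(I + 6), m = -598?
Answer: -13156/3 - 1196*sqrt(42)/3 ≈ -6969.0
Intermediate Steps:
Y = -2/3 (Y = -2/3 + (1/6)*0 = -2/3 + 0 = -2/3 ≈ -0.66667)
h = -4/3 (h = 2*(-2/3) = -4/3 ≈ -1.3333)
A(I) = sqrt(6 + I)
N(C) = -2 + 2*C*(1 + C) (N(C) = -2 + (1 + C)*(2*C) = -2 + 2*C*(1 + C))
N(A(h))*m = (-2 + 2*sqrt(6 - 4/3) + 2*(sqrt(6 - 4/3))**2)*(-598) = (-2 + 2*sqrt(14/3) + 2*(sqrt(14/3))**2)*(-598) = (-2 + 2*(sqrt(42)/3) + 2*(sqrt(42)/3)**2)*(-598) = (-2 + 2*sqrt(42)/3 + 2*(14/3))*(-598) = (-2 + 2*sqrt(42)/3 + 28/3)*(-598) = (22/3 + 2*sqrt(42)/3)*(-598) = -13156/3 - 1196*sqrt(42)/3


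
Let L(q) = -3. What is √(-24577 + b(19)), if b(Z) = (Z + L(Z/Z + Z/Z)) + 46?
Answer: I*√24515 ≈ 156.57*I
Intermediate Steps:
b(Z) = 43 + Z (b(Z) = (Z - 3) + 46 = (-3 + Z) + 46 = 43 + Z)
√(-24577 + b(19)) = √(-24577 + (43 + 19)) = √(-24577 + 62) = √(-24515) = I*√24515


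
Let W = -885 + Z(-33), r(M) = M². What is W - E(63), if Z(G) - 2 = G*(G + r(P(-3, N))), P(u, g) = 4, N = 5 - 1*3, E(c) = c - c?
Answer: -322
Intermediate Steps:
E(c) = 0
N = 2 (N = 5 - 3 = 2)
Z(G) = 2 + G*(16 + G) (Z(G) = 2 + G*(G + 4²) = 2 + G*(G + 16) = 2 + G*(16 + G))
W = -322 (W = -885 + (2 + (-33)² + 16*(-33)) = -885 + (2 + 1089 - 528) = -885 + 563 = -322)
W - E(63) = -322 - 1*0 = -322 + 0 = -322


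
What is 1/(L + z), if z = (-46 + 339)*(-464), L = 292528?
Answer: 1/156576 ≈ 6.3867e-6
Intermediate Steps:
z = -135952 (z = 293*(-464) = -135952)
1/(L + z) = 1/(292528 - 135952) = 1/156576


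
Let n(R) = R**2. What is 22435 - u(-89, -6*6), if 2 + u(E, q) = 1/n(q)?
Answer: 29078351/1296 ≈ 22437.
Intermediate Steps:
u(E, q) = -2 + q**(-2) (u(E, q) = -2 + 1/(q**2) = -2 + q**(-2))
22435 - u(-89, -6*6) = 22435 - (-2 + (-6*6)**(-2)) = 22435 - (-2 + (-36)**(-2)) = 22435 - (-2 + 1/1296) = 22435 - 1*(-2591/1296) = 22435 + 2591/1296 = 29078351/1296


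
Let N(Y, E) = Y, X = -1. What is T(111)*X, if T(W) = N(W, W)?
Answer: -111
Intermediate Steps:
T(W) = W
T(111)*X = 111*(-1) = -111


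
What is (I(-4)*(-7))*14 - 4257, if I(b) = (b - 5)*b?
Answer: -7785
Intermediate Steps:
I(b) = b*(-5 + b) (I(b) = (-5 + b)*b = b*(-5 + b))
(I(-4)*(-7))*14 - 4257 = (-4*(-5 - 4)*(-7))*14 - 4257 = (-4*(-9)*(-7))*14 - 4257 = (36*(-7))*14 - 4257 = -252*14 - 4257 = -3528 - 4257 = -7785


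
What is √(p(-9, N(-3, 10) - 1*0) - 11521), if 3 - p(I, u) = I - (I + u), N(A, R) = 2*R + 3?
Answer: 11*I*√95 ≈ 107.21*I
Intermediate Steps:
N(A, R) = 3 + 2*R
p(I, u) = 3 + u (p(I, u) = 3 - (I - (I + u)) = 3 - (I + (-I - u)) = 3 - (-1)*u = 3 + u)
√(p(-9, N(-3, 10) - 1*0) - 11521) = √((3 + ((3 + 2*10) - 1*0)) - 11521) = √((3 + ((3 + 20) + 0)) - 11521) = √((3 + (23 + 0)) - 11521) = √((3 + 23) - 11521) = √(26 - 11521) = √(-11495) = 11*I*√95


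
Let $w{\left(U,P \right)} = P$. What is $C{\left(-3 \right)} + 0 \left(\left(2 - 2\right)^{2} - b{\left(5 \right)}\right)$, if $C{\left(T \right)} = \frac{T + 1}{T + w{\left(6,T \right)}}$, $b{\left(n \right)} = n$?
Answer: $\frac{1}{3} \approx 0.33333$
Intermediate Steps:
$C{\left(T \right)} = \frac{1 + T}{2 T}$ ($C{\left(T \right)} = \frac{T + 1}{T + T} = \frac{1 + T}{2 T}$)
$C{\left(-3 \right)} + 0 \left(\left(2 - 2\right)^{2} - b{\left(5 \right)}\right) = \frac{1 - 3}{2 \left(-3\right)} + 0 \left(\left(2 - 2\right)^{2} - 5\right) = \frac{1}{2} \left(- \frac{1}{3}\right) \left(-2\right) + 0 \left(0^{2} - 5\right) = \frac{1}{3} + 0 \left(0 - 5\right) = \frac{1}{3} + 0 \left(-5\right) = \frac{1}{3} + 0 = \frac{1}{3}$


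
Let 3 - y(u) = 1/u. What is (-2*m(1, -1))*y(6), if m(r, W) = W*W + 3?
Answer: -68/3 ≈ -22.667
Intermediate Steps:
y(u) = 3 - 1/u
m(r, W) = 3 + W**2 (m(r, W) = W**2 + 3 = 3 + W**2)
(-2*m(1, -1))*y(6) = (-2*(3 + (-1)**2))*(3 - 1/6) = (-2*(3 + 1))*(3 - 1*1/6) = (-2*4)*(3 - 1/6) = -8*17/6 = -68/3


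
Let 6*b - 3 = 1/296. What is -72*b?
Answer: -2667/74 ≈ -36.041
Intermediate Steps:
b = 889/1776 (b = 1/2 + (1/6)/296 = 1/2 + (1/6)*(1/296) = 1/2 + 1/1776 = 889/1776 ≈ 0.50056)
-72*b = -72*889/1776 = -2667/74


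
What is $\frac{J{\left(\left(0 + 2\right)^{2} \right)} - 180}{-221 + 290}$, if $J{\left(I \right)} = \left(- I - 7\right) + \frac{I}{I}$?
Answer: $- \frac{190}{69} \approx -2.7536$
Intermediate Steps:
$J{\left(I \right)} = -6 - I$ ($J{\left(I \right)} = \left(-7 - I\right) + 1 = -6 - I$)
$\frac{J{\left(\left(0 + 2\right)^{2} \right)} - 180}{-221 + 290} = \frac{\left(-6 - \left(0 + 2\right)^{2}\right) - 180}{-221 + 290} = \frac{\left(-6 - 2^{2}\right) - 180}{69} = \left(\left(-6 - 4\right) - 180\right) \frac{1}{69} = \left(-10 - 180\right) \frac{1}{69} = \left(-190\right) \frac{1}{69} = - \frac{190}{69}$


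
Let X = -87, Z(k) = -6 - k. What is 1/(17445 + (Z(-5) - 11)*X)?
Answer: 1/18489 ≈ 5.4086e-5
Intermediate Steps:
1/(17445 + (Z(-5) - 11)*X) = 1/(17445 + ((-6 - 1*(-5)) - 11)*(-87)) = 1/(17445 + ((-6 + 5) - 11)*(-87)) = 1/(17445 + (-1 - 11)*(-87)) = 1/(17445 - 12*(-87)) = 1/(17445 + 1044) = 1/18489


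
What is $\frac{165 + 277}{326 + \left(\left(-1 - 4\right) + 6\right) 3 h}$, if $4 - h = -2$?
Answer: $\frac{221}{172} \approx 1.2849$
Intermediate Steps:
$h = 6$ ($h = 4 - -2 = 4 + 2 = 6$)
$\frac{165 + 277}{326 + \left(\left(-1 - 4\right) + 6\right) 3 h} = \frac{165 + 277}{326 + \left(\left(-1 - 4\right) + 6\right) 3 \cdot 6} = \frac{442}{326 + \left(-5 + 6\right) 3 \cdot 6} = \frac{442}{326 + 1 \cdot 3 \cdot 6} = \frac{442}{326 + 3 \cdot 6} = \frac{442}{326 + 18} = \frac{442}{344} = 442 \cdot \frac{1}{344} = \frac{221}{172}$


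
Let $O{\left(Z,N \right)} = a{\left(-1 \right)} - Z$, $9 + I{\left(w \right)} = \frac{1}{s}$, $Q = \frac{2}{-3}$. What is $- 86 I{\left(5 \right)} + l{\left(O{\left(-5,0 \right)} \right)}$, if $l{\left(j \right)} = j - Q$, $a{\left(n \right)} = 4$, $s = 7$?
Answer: $\frac{16199}{21} \approx 771.38$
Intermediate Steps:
$Q = - \frac{2}{3}$ ($Q = 2 \left(- \frac{1}{3}\right) = - \frac{2}{3} \approx -0.66667$)
$I{\left(w \right)} = - \frac{62}{7}$ ($I{\left(w \right)} = -9 + \frac{1}{7} = - \frac{62}{7}$)
$O{\left(Z,N \right)} = 4 - Z$
$l{\left(j \right)} = \frac{2}{3} + j$ ($l{\left(j \right)} = j - - \frac{2}{3} = j + \frac{2}{3} = \frac{2}{3} + j$)
$- 86 I{\left(5 \right)} + l{\left(O{\left(-5,0 \right)} \right)} = \left(-86\right) \left(- \frac{62}{7}\right) + \left(\frac{2}{3} + \left(4 - -5\right)\right) = \frac{5332}{7} + \left(\frac{2}{3} + \left(4 + 5\right)\right) = \frac{5332}{7} + \left(\frac{2}{3} + 9\right) = \frac{5332}{7} + \frac{29}{3} = \frac{16199}{21}$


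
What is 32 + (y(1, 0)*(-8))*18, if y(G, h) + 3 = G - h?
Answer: 320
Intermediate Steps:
y(G, h) = -3 + G - h (y(G, h) = -3 + (G - h) = -3 + G - h)
32 + (y(1, 0)*(-8))*18 = 32 + ((-3 + 1 - 1*0)*(-8))*18 = 32 + ((-3 + 1 + 0)*(-8))*18 = 32 - 2*(-8)*18 = 32 + 16*18 = 32 + 288 = 320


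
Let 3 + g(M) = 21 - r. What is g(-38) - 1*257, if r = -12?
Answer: -227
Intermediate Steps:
g(M) = 30 (g(M) = -3 + (21 - 1*(-12)) = -3 + (21 + 12) = -3 + 33 = 30)
g(-38) - 1*257 = 30 - 1*257 = 30 - 257 = -227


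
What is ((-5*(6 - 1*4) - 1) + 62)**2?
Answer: 2601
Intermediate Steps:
((-5*(6 - 1*4) - 1) + 62)**2 = ((-5*(6 - 4) - 1) + 62)**2 = ((-5*2 - 1) + 62)**2 = ((-10 - 1) + 62)**2 = (-11 + 62)**2 = 51**2 = 2601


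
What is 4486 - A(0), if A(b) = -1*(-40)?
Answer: 4446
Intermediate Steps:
A(b) = 40
4486 - A(0) = 4486 - 1*40 = 4486 - 40 = 4446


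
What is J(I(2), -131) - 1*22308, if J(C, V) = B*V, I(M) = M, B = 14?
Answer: -24142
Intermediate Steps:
J(C, V) = 14*V
J(I(2), -131) - 1*22308 = 14*(-131) - 1*22308 = -1834 - 22308 = -24142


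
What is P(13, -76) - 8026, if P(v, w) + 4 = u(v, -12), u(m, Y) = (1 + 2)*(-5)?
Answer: -8045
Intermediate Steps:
u(m, Y) = -15 (u(m, Y) = 3*(-5) = -15)
P(v, w) = -19 (P(v, w) = -4 - 15 = -19)
P(13, -76) - 8026 = -19 - 8026 = -8045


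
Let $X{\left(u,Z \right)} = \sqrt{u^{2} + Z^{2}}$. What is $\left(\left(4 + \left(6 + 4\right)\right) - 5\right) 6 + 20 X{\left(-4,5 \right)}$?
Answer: $54 + 20 \sqrt{41} \approx 182.06$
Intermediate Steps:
$X{\left(u,Z \right)} = \sqrt{Z^{2} + u^{2}}$
$\left(\left(4 + \left(6 + 4\right)\right) - 5\right) 6 + 20 X{\left(-4,5 \right)} = \left(\left(4 + \left(6 + 4\right)\right) - 5\right) 6 + 20 \sqrt{5^{2} + \left(-4\right)^{2}} = \left(\left(4 + 10\right) - 5\right) 6 + 20 \sqrt{25 + 16} = \left(14 - 5\right) 6 + 20 \sqrt{41} = 9 \cdot 6 + 20 \sqrt{41} = 54 + 20 \sqrt{41}$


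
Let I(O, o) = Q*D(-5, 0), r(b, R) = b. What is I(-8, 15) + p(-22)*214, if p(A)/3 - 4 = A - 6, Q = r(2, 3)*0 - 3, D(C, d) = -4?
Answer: -15396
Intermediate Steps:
Q = -3 (Q = 2*0 - 3 = 0 - 3 = -3)
p(A) = -6 + 3*A (p(A) = 12 + 3*(A - 6) = 12 + 3*(-6 + A) = 12 + (-18 + 3*A) = -6 + 3*A)
I(O, o) = 12 (I(O, o) = -3*(-4) = 12)
I(-8, 15) + p(-22)*214 = 12 + (-6 + 3*(-22))*214 = 12 + (-6 - 66)*214 = 12 - 72*214 = 12 - 15408 = -15396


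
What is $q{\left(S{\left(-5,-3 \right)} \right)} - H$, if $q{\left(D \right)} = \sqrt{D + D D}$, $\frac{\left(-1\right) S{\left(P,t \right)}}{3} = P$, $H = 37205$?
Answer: $-37205 + 4 \sqrt{15} \approx -37190.0$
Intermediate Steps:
$S{\left(P,t \right)} = - 3 P$
$q{\left(D \right)} = \sqrt{D + D^{2}}$
$q{\left(S{\left(-5,-3 \right)} \right)} - H = \sqrt{\left(-3\right) \left(-5\right) \left(1 - -15\right)} - 37205 = \sqrt{15 \left(1 + 15\right)} - 37205 = \sqrt{15 \cdot 16} - 37205 = \sqrt{240} - 37205 = 4 \sqrt{15} - 37205 = -37205 + 4 \sqrt{15}$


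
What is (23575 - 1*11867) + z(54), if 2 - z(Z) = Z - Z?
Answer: 11710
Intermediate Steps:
z(Z) = 2 (z(Z) = 2 - (Z - Z) = 2 - 1*0 = 2 + 0 = 2)
(23575 - 1*11867) + z(54) = (23575 - 1*11867) + 2 = (23575 - 11867) + 2 = 11708 + 2 = 11710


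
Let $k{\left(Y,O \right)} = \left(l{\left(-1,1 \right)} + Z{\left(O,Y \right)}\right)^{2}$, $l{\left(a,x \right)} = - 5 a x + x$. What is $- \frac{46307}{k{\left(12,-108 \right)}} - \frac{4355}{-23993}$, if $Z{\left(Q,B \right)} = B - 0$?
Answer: $- \frac{1109632831}{7773732} \approx -142.74$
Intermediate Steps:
$l{\left(a,x \right)} = x - 5 a x$ ($l{\left(a,x \right)} = - 5 a x + x = x - 5 a x$)
$Z{\left(Q,B \right)} = B$ ($Z{\left(Q,B \right)} = B + 0 = B$)
$k{\left(Y,O \right)} = \left(6 + Y\right)^{2}$ ($k{\left(Y,O \right)} = \left(1 \left(1 - -5\right) + Y\right)^{2} = \left(1 \left(1 + 5\right) + Y\right)^{2} = \left(1 \cdot 6 + Y\right)^{2} = \left(6 + Y\right)^{2}$)
$- \frac{46307}{k{\left(12,-108 \right)}} - \frac{4355}{-23993} = - \frac{46307}{\left(6 + 12\right)^{2}} - \frac{4355}{-23993} = - \frac{46307}{18^{2}} - - \frac{4355}{23993} = - \frac{46307}{324} + \frac{4355}{23993} = - \frac{1109632831}{7773732}$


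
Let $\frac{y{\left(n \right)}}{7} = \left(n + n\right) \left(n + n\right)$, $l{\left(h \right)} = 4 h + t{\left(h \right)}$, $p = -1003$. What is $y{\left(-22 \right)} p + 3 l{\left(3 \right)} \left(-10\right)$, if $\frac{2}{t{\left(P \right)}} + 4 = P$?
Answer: $-13592956$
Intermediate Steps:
$t{\left(P \right)} = \frac{2}{-4 + P}$
$l{\left(h \right)} = \frac{2}{-4 + h} + 4 h$ ($l{\left(h \right)} = 4 h + \frac{2}{-4 + h} = \frac{2}{-4 + h} + 4 h$)
$y{\left(n \right)} = 28 n^{2}$ ($y{\left(n \right)} = 7 \left(n + n\right) \left(n + n\right) = 7 \cdot 2 n 2 n = 7 \cdot 4 n^{2} = 28 n^{2}$)
$y{\left(-22 \right)} p + 3 l{\left(3 \right)} \left(-10\right) = 28 \left(-22\right)^{2} \left(-1003\right) + 3 \frac{2 \left(1 + 2 \cdot 3 \left(-4 + 3\right)\right)}{-4 + 3} \left(-10\right) = 28 \cdot 484 \left(-1003\right) + 3 \frac{2 \left(1 + 2 \cdot 3 \left(-1\right)\right)}{-1} \left(-10\right) = 13552 \left(-1003\right) + 3 \cdot 2 \left(-1\right) \left(1 - 6\right) \left(-10\right) = -13592656 + 3 \cdot 2 \left(-1\right) \left(-5\right) \left(-10\right) = -13592656 + 3 \cdot 10 \left(-10\right) = -13592656 + 30 \left(-10\right) = -13592656 - 300 = -13592956$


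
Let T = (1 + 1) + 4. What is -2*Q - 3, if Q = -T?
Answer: 9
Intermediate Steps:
T = 6 (T = 2 + 4 = 6)
Q = -6 (Q = -1*6 = -6)
-2*Q - 3 = -2*(-6) - 3 = 12 - 3 = 9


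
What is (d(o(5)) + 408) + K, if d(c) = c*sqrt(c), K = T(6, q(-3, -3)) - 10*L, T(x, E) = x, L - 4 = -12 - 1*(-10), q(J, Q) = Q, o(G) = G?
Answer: 394 + 5*sqrt(5) ≈ 405.18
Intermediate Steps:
L = 2 (L = 4 + (-12 - 1*(-10)) = 4 + (-12 + 10) = 4 - 2 = 2)
K = -14 (K = 6 - 10*2 = 6 - 20 = -14)
d(c) = c**(3/2)
(d(o(5)) + 408) + K = (5**(3/2) + 408) - 14 = (5*sqrt(5) + 408) - 14 = (408 + 5*sqrt(5)) - 14 = 394 + 5*sqrt(5)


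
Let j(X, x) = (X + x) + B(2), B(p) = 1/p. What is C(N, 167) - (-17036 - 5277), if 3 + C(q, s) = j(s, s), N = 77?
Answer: 45289/2 ≈ 22645.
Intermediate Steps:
j(X, x) = 1/2 + X + x (j(X, x) = (X + x) + 1/2 = 1/2 + X + x)
C(q, s) = -5/2 + 2*s (C(q, s) = -3 + (1/2 + s + s) = -3 + (1/2 + 2*s) = -5/2 + 2*s)
C(N, 167) - (-17036 - 5277) = (-5/2 + 2*167) - (-17036 - 5277) = (-5/2 + 334) - 1*(-22313) = 663/2 + 22313 = 45289/2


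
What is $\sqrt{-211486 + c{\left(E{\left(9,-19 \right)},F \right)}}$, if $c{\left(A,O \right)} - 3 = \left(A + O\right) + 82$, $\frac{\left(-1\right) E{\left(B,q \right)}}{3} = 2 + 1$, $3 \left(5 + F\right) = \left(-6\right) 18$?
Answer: $i \sqrt{211451} \approx 459.84 i$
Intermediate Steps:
$F = -41$ ($F = -5 + \frac{\left(-6\right) 18}{3} = -5 + \frac{1}{3} \left(-108\right) = -5 - 36 = -41$)
$E{\left(B,q \right)} = -9$ ($E{\left(B,q \right)} = - 3 \left(2 + 1\right) = \left(-3\right) 3 = -9$)
$c{\left(A,O \right)} = 85 + A + O$ ($c{\left(A,O \right)} = 3 + \left(\left(A + O\right) + 82\right) = 3 + \left(82 + A + O\right) = 85 + A + O$)
$\sqrt{-211486 + c{\left(E{\left(9,-19 \right)},F \right)}} = \sqrt{-211486 - -35} = \sqrt{-211486 + 35} = \sqrt{-211451} = i \sqrt{211451}$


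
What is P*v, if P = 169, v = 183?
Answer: 30927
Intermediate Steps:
P*v = 169*183 = 30927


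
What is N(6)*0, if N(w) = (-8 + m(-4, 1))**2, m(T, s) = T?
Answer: 0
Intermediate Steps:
N(w) = 144 (N(w) = (-8 - 4)**2 = (-12)**2 = 144)
N(6)*0 = 144*0 = 0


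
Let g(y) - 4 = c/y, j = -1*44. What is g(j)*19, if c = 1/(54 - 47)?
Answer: 23389/308 ≈ 75.938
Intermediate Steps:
j = -44
c = ⅐ (c = 1/7 = ⅐ ≈ 0.14286)
g(y) = 4 + 1/(7*y)
g(j)*19 = (4 + (⅐)/(-44))*19 = (4 + (⅐)*(-1/44))*19 = (4 - 1/308)*19 = (1231/308)*19 = 23389/308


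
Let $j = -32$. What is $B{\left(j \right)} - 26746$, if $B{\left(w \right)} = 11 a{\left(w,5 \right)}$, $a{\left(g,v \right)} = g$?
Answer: $-27098$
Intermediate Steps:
$B{\left(w \right)} = 11 w$
$B{\left(j \right)} - 26746 = 11 \left(-32\right) - 26746 = -352 - 26746 = -27098$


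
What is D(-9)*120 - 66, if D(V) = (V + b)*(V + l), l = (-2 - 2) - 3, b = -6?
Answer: 28734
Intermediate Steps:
l = -7 (l = -4 - 3 = -7)
D(V) = (-7 + V)*(-6 + V) (D(V) = (V - 6)*(V - 7) = (-6 + V)*(-7 + V) = (-7 + V)*(-6 + V))
D(-9)*120 - 66 = (42 + (-9)**2 - 13*(-9))*120 - 66 = (42 + 81 + 117)*120 - 66 = 240*120 - 66 = 28800 - 66 = 28734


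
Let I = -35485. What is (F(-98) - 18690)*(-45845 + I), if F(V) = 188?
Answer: 1504767660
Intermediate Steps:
(F(-98) - 18690)*(-45845 + I) = (188 - 18690)*(-45845 - 35485) = -18502*(-81330) = 1504767660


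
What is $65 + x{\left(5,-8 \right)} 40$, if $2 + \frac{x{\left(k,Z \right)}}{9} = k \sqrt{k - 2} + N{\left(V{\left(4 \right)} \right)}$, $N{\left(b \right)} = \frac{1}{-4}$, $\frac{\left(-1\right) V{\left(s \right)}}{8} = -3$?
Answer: $-745 + 1800 \sqrt{3} \approx 2372.7$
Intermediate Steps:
$V{\left(s \right)} = 24$ ($V{\left(s \right)} = \left(-8\right) \left(-3\right) = 24$)
$N{\left(b \right)} = - \frac{1}{4}$
$x{\left(k,Z \right)} = - \frac{81}{4} + 9 k \sqrt{-2 + k}$ ($x{\left(k,Z \right)} = -18 + 9 \left(k \sqrt{k - 2} - \frac{1}{4}\right) = -18 + 9 \left(k \sqrt{-2 + k} - \frac{1}{4}\right) = -18 + 9 \left(- \frac{1}{4} + k \sqrt{-2 + k}\right) = -18 + \left(- \frac{9}{4} + 9 k \sqrt{-2 + k}\right) = - \frac{81}{4} + 9 k \sqrt{-2 + k}$)
$65 + x{\left(5,-8 \right)} 40 = 65 + \left(- \frac{81}{4} + 9 \cdot 5 \sqrt{-2 + 5}\right) 40 = 65 + \left(- \frac{81}{4} + 9 \cdot 5 \sqrt{3}\right) 40 = 65 + \left(- \frac{81}{4} + 45 \sqrt{3}\right) 40 = 65 - \left(810 - 1800 \sqrt{3}\right) = -745 + 1800 \sqrt{3}$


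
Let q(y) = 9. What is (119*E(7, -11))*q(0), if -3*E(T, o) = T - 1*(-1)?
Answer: -2856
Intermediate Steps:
E(T, o) = -⅓ - T/3 (E(T, o) = -(T - 1*(-1))/3 = -(T + 1)/3 = -(1 + T)/3 = -⅓ - T/3)
(119*E(7, -11))*q(0) = (119*(-⅓ - ⅓*7))*9 = (119*(-⅓ - 7/3))*9 = (119*(-8/3))*9 = -952/3*9 = -2856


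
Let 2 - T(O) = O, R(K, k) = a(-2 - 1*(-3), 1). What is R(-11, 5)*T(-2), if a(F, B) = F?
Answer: 4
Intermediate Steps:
R(K, k) = 1 (R(K, k) = -2 - 1*(-3) = -2 + 3 = 1)
T(O) = 2 - O
R(-11, 5)*T(-2) = 1*(2 - 1*(-2)) = 1*(2 + 2) = 1*4 = 4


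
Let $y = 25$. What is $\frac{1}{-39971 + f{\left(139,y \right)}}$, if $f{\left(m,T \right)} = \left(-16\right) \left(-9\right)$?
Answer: $- \frac{1}{39827} \approx -2.5109 \cdot 10^{-5}$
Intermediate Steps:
$f{\left(m,T \right)} = 144$
$\frac{1}{-39971 + f{\left(139,y \right)}} = \frac{1}{-39971 + 144} = \frac{1}{-39827} = - \frac{1}{39827}$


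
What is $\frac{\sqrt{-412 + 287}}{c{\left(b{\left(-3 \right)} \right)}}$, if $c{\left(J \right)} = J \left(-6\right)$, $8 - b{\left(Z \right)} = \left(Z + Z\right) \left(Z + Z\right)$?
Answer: $\frac{5 i \sqrt{5}}{168} \approx 0.06655 i$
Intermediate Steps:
$b{\left(Z \right)} = 8 - 4 Z^{2}$ ($b{\left(Z \right)} = 8 - \left(Z + Z\right) \left(Z + Z\right) = 8 - 2 Z 2 Z = 8 - 4 Z^{2}$)
$c{\left(J \right)} = - 6 J$
$\frac{\sqrt{-412 + 287}}{c{\left(b{\left(-3 \right)} \right)}} = \frac{\sqrt{-412 + 287}}{\left(-6\right) \left(8 - 4 \left(-3\right)^{2}\right)} = \frac{\sqrt{-125}}{\left(-6\right) \left(8 - 36\right)} = \frac{5 i \sqrt{5}}{\left(-6\right) \left(8 - 36\right)} = \frac{5 i \sqrt{5}}{\left(-6\right) \left(-28\right)} = \frac{5 i \sqrt{5}}{168}$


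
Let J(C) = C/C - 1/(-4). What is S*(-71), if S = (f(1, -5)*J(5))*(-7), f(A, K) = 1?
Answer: 2485/4 ≈ 621.25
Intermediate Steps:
J(C) = 5/4 (J(C) = 1 - 1*(-¼) = 1 + ¼ = 5/4)
S = -35/4 (S = (1*(5/4))*(-7) = (5/4)*(-7) = -35/4 ≈ -8.7500)
S*(-71) = -35/4*(-71) = 2485/4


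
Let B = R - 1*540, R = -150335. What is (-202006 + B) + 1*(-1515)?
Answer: -354396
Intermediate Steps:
B = -150875 (B = -150335 - 1*540 = -150335 - 540 = -150875)
(-202006 + B) + 1*(-1515) = (-202006 - 150875) + 1*(-1515) = -352881 - 1515 = -354396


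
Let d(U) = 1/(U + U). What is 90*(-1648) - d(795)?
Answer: -235828801/1590 ≈ -1.4832e+5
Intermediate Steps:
d(U) = 1/(2*U)
90*(-1648) - d(795) = 90*(-1648) - 1/(2*795) = -148320 - 1/(2*795) = -148320 - 1*1/1590 = -148320 - 1/1590 = -235828801/1590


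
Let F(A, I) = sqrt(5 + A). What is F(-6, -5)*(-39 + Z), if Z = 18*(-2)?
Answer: -75*I ≈ -75.0*I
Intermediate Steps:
Z = -36
F(-6, -5)*(-39 + Z) = sqrt(5 - 6)*(-39 - 36) = sqrt(-1)*(-75) = I*(-75) = -75*I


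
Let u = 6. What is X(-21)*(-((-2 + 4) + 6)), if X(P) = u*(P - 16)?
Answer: 1776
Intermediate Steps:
X(P) = -96 + 6*P (X(P) = 6*(P - 16) = 6*(-16 + P) = -96 + 6*P)
X(-21)*(-((-2 + 4) + 6)) = (-96 + 6*(-21))*(-((-2 + 4) + 6)) = (-96 - 126)*(-(2 + 6)) = -(-222)*8 = -222*(-8) = 1776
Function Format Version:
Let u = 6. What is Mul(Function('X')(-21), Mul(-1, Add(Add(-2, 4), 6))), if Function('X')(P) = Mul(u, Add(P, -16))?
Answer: 1776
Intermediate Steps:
Function('X')(P) = Add(-96, Mul(6, P)) (Function('X')(P) = Mul(6, Add(P, -16)) = Mul(6, Add(-16, P)) = Add(-96, Mul(6, P)))
Mul(Function('X')(-21), Mul(-1, Add(Add(-2, 4), 6))) = Mul(Add(-96, Mul(6, -21)), Mul(-1, Add(Add(-2, 4), 6))) = Mul(Add(-96, -126), Mul(-1, Add(2, 6))) = Mul(-222, Mul(-1, 8)) = Mul(-222, -8) = 1776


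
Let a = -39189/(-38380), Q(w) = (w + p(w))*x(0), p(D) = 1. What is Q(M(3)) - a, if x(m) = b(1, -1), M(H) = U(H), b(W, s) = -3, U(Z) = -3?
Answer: 191091/38380 ≈ 4.9789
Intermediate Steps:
M(H) = -3
x(m) = -3
Q(w) = -3 - 3*w (Q(w) = (w + 1)*(-3) = (1 + w)*(-3) = -3 - 3*w)
a = 39189/38380 (a = -39189*(-1/38380) = 39189/38380 ≈ 1.0211)
Q(M(3)) - a = (-3 - 3*(-3)) - 1*39189/38380 = (-3 + 9) - 39189/38380 = 6 - 39189/38380 = 191091/38380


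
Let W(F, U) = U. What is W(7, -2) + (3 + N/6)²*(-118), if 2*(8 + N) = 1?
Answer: -2907/8 ≈ -363.38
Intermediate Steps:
N = -15/2 (N = -8 + (½)*1 = -8 + ½ = -15/2 ≈ -7.5000)
W(7, -2) + (3 + N/6)²*(-118) = -2 + (3 - 15/2/6)²*(-118) = -2 + (3 - 15/2*⅙)²*(-118) = -2 + (3 - 5/4)²*(-118) = -2 + (7/4)²*(-118) = -2 + (49/16)*(-118) = -2 - 2891/8 = -2907/8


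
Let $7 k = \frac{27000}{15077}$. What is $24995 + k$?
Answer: $\frac{2637974305}{105539} \approx 24995.0$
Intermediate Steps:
$k = \frac{27000}{105539}$ ($k = \frac{27000 \cdot \frac{1}{15077}}{7} = \frac{1}{7} \cdot \frac{27000}{15077} = \frac{27000}{105539} \approx 0.25583$)
$24995 + k = 24995 + \frac{27000}{105539} = \frac{2637974305}{105539}$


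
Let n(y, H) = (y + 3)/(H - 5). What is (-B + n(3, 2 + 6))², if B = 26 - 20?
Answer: 16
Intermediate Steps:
B = 6
n(y, H) = (3 + y)/(-5 + H)
(-B + n(3, 2 + 6))² = (-1*6 + (3 + 3)/(-5 + (2 + 6)))² = (-6 + 6/(-5 + 8))² = (-6 + 6/3)² = (-6 + (⅓)*6)² = (-6 + 2)² = (-4)² = 16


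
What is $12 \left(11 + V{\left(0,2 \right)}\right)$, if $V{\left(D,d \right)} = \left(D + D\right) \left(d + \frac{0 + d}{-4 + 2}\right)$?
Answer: $132$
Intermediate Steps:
$V{\left(D,d \right)} = D d$ ($V{\left(D,d \right)} = 2 D \left(d + \frac{d}{-2}\right) = 2 D \left(d + d \left(- \frac{1}{2}\right)\right) = 2 D \left(d - \frac{d}{2}\right) = 2 D \frac{d}{2} = D d$)
$12 \left(11 + V{\left(0,2 \right)}\right) = 12 \left(11 + 0 \cdot 2\right) = 12 \left(11 + 0\right) = 12 \cdot 11 = 132$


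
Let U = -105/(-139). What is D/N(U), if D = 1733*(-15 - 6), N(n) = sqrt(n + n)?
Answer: -1733*sqrt(29190)/10 ≈ -29608.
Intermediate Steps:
U = 105/139 (U = -105*(-1/139) = 105/139 ≈ 0.75540)
N(n) = sqrt(2)*sqrt(n) (N(n) = sqrt(2*n) = sqrt(2)*sqrt(n))
D = -36393 (D = 1733*(-21) = -36393)
D/N(U) = -36393*sqrt(29190)/210 = -1733*sqrt(29190)/10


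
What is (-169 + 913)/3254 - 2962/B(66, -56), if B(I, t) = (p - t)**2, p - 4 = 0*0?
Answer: -1739987/2928600 ≈ -0.59414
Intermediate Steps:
p = 4 (p = 4 + 0*0 = 4 + 0 = 4)
B(I, t) = (4 - t)**2
(-169 + 913)/3254 - 2962/B(66, -56) = (-169 + 913)/3254 - 2962/(-4 - 56)**2 = 744*(1/3254) - 2962/((-60)**2) = 372/1627 - 2962/3600 = 372/1627 - 2962*1/3600 = 372/1627 - 1481/1800 = -1739987/2928600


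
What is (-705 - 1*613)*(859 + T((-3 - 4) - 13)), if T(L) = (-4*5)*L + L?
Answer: -1633002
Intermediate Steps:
T(L) = -19*L (T(L) = -20*L + L = -19*L)
(-705 - 1*613)*(859 + T((-3 - 4) - 13)) = (-705 - 1*613)*(859 - 19*((-3 - 4) - 13)) = (-705 - 613)*(859 - 19*(-7 - 13)) = -1318*(859 - 19*(-20)) = -1318*(859 + 380) = -1318*1239 = -1633002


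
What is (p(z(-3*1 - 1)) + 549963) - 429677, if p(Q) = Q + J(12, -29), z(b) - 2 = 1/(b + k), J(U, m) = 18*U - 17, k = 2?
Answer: 240973/2 ≈ 1.2049e+5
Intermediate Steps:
J(U, m) = -17 + 18*U
z(b) = 2 + 1/(2 + b) (z(b) = 2 + 1/(b + 2) = 2 + 1/(2 + b))
p(Q) = 199 + Q (p(Q) = Q + (-17 + 18*12) = Q + (-17 + 216) = Q + 199 = 199 + Q)
(p(z(-3*1 - 1)) + 549963) - 429677 = ((199 + (5 + 2*(-3*1 - 1))/(2 + (-3*1 - 1))) + 549963) - 429677 = ((199 + (5 + 2*(-3 - 1))/(2 + (-3 - 1))) + 549963) - 429677 = ((199 + (5 + 2*(-4))/(2 - 4)) + 549963) - 429677 = ((199 + (5 - 8)/(-2)) + 549963) - 429677 = ((199 - 1/2*(-3)) + 549963) - 429677 = ((199 + 3/2) + 549963) - 429677 = (401/2 + 549963) - 429677 = 1100327/2 - 429677 = 240973/2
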